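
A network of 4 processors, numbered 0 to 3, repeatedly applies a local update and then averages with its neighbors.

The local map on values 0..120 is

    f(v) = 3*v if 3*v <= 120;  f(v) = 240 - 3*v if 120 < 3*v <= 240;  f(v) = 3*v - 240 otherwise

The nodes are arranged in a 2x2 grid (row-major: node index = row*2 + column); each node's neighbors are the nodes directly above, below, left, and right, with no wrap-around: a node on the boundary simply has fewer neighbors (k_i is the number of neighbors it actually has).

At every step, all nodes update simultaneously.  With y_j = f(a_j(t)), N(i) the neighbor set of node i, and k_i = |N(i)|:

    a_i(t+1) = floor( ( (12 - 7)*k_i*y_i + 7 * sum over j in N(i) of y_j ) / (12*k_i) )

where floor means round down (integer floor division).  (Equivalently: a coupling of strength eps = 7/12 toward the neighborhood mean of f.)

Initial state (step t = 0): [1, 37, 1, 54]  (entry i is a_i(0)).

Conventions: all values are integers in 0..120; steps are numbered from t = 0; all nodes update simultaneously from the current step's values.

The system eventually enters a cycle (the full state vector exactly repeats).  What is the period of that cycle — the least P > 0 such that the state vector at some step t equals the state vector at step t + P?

Simulating step by step:
t=0: [1, 37, 1, 54]
t=1: [34, 69, 24, 65]
t=2: [73, 56, 72, 49]
t=3: [36, 63, 43, 66]
t=4: [92, 65, 90, 64]
t=5: [36, 43, 37, 41]
t=6: [109, 111, 111, 113]
t=7: [90, 93, 93, 95]
t=8: [35, 38, 38, 41]
t=9: [110, 112, 112, 115]
t=10: [93, 96, 96, 99]
t=11: [44, 48, 48, 51]
t=12: [101, 96, 96, 92]
t=13: [54, 48, 48, 43]
t=14: [88, 95, 95, 102]
t=15: [36, 45, 45, 53]
t=16: [106, 98, 98, 95]
t=17: [64, 58, 58, 50]
t=18: [58, 67, 67, 76]
t=19: [50, 39, 39, 27]
t=20: [105, 98, 98, 102]
t=21: [62, 63, 63, 59]
t=22: [52, 55, 55, 56]
t=23: [78, 76, 76, 73]
t=24: [9, 12, 12, 15]
t=25: [32, 36, 36, 39]
t=26: [103, 107, 107, 111]
t=27: [76, 81, 81, 86]
t=28: [6, 10, 10, 9]
t=29: [25, 25, 25, 28]
t=30: [75, 77, 77, 78]
t=31: [11, 9, 9, 7]
t=32: [29, 27, 27, 24]
t=33: [83, 80, 80, 77]
t=34: [3, 5, 5, 3]
t=35: [12, 11, 11, 12]
t=36: [34, 34, 34, 34]
t=37: [102, 102, 102, 102]
t=38: [66, 66, 66, 66]
t=39: [42, 42, 42, 42]
t=40: [114, 114, 114, 114]
t=41: [102, 102, 102, 102]

Answer: 4
Key observation: The state at step 37, [102, 102, 102, 102], reappears at step 41 — and no state repeats earlier — so the cycle the system enters has period 4.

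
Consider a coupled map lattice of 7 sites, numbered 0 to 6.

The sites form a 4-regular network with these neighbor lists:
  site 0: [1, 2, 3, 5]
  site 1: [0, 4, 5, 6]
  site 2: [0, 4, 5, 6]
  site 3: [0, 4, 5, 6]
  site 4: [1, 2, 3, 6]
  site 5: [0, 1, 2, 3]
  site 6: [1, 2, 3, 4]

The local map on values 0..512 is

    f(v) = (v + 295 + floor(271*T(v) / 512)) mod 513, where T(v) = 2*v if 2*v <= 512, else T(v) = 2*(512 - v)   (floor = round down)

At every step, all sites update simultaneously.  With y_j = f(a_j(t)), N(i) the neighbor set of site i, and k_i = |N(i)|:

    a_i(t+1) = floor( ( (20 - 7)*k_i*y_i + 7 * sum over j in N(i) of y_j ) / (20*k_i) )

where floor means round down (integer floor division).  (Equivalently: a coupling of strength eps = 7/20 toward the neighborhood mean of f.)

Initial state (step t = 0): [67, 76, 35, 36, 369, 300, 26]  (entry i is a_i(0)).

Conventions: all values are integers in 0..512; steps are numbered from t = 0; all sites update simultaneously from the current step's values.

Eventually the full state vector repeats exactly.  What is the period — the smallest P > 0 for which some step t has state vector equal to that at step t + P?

Simulating step by step:
t=0: [67, 76, 35, 36, 369, 300, 26]
t=1: [411, 414, 360, 361, 330, 340, 356]
t=2: [299, 300, 302, 302, 303, 302, 302]
t=3: [306, 306, 306, 306, 306, 306, 306]
t=4: [306, 306, 306, 306, 306, 306, 306]

Answer: 1
Key observation: The state at step 3, [306, 306, 306, 306, 306, 306, 306], reappears at step 4 — and no state repeats earlier — so the cycle the system enters has period 1.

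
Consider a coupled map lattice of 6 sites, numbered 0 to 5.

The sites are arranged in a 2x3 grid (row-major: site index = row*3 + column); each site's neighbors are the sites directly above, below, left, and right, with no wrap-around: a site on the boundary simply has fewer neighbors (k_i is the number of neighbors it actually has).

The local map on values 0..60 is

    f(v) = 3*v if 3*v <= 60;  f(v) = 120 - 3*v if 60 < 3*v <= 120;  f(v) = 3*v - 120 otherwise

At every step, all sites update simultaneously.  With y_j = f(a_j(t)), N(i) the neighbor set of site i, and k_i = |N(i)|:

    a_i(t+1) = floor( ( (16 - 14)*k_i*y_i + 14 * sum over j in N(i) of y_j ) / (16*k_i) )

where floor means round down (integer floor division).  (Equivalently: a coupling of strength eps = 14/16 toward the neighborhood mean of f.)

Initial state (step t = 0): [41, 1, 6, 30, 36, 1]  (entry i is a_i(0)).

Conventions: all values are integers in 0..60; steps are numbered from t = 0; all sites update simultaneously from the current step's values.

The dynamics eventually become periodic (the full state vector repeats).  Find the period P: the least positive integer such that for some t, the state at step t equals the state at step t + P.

Answer: 4
Key observation: The state at step 61, [19, 30, 41, 19, 30, 41], reappears at step 65 — and no state repeats earlier — so the cycle the system enters has period 4.

Derivation:
t=0: [41, 1, 6, 30, 36, 1]
t=1: [14, 10, 4, 10, 12, 13]
t=2: [31, 30, 31, 37, 33, 25]
t=3: [20, 25, 36, 22, 27, 26]
t=4: [50, 38, 39, 50, 46, 27]
t=5: [19, 15, 20, 24, 24, 14]
t=6: [47, 53, 45, 51, 45, 52]
t=7: [34, 19, 34, 19, 33, 17]
t=8: [52, 23, 49, 24, 50, 23]
t=9: [47, 33, 48, 34, 47, 31]
t=10: [19, 21, 24, 20, 21, 23]
t=11: [58, 54, 53, 57, 56, 52]
t=12: [47, 46, 39, 51, 43, 42]
t=13: [24, 11, 10, 17, 17, 6]
t=14: [42, 41, 26, 49, 36, 37]
t=15: [13, 17, 10, 11, 12, 24]
t=16: [41, 37, 47, 36, 43, 34]
t=17: [9, 10, 14, 6, 12, 15]
t=18: [24, 34, 38, 29, 31, 39]
t=19: [28, 25, 9, 36, 19, 14]
t=20: [29, 40, 41, 42, 36, 42]
t=21: [6, 14, 3, 20, 5, 7]
t=22: [46, 17, 28, 21, 37, 13]
t=23: [49, 24, 43, 18, 44, 24]
t=24: [48, 20, 43, 23, 45, 15]
t=25: [51, 21, 47, 23, 47, 16]
t=26: [51, 29, 48, 30, 48, 24]
t=27: [31, 27, 38, 28, 35, 27]
t=28: [36, 18, 34, 22, 35, 14]
t=29: [48, 19, 44, 18, 45, 19]
t=30: [51, 22, 51, 23, 50, 18]
t=31: [50, 34, 51, 33, 50, 34]
t=32: [20, 29, 19, 28, 20, 29]
t=33: [37, 55, 36, 57, 37, 55]
t=34: [43, 14, 40, 14, 42, 14]
t=35: [37, 9, 36, 11, 37, 7]
t=36: [27, 12, 22, 12, 24, 11]
t=37: [36, 45, 36, 42, 36, 48]
t=38: [10, 12, 18, 11, 14, 13]
t=39: [33, 41, 39, 35, 36, 46]
t=40: [10, 10, 9, 16, 12, 8]
t=41: [37, 30, 27, 34, 34, 30]
t=42: [22, 23, 31, 14, 25, 28]
t=43: [47, 43, 41, 48, 43, 36]
t=44: [17, 10, 9, 16, 14, 6]
t=45: [40, 38, 24, 46, 33, 32]
t=46: [10, 20, 19, 11, 16, 33]
t=47: [44, 46, 42, 38, 39, 48]
t=48: [12, 8, 19, 7, 14, 6]
t=49: [24, 42, 25, 36, 23, 45]
t=50: [13, 42, 14, 44, 16, 43]
t=51: [12, 38, 11, 39, 13, 40]
t=52: [8, 32, 6, 33, 7, 31]
t=53: [22, 21, 24, 22, 23, 20]
t=54: [55, 51, 57, 52, 56, 50]
t=55: [35, 46, 33, 45, 34, 47]
t=56: [16, 18, 19, 16, 18, 19]
t=57: [50, 53, 55, 50, 53, 55]
t=58: [33, 38, 42, 33, 38, 42]
t=59: [14, 10, 6, 14, 10, 6]
t=60: [36, 30, 23, 36, 30, 23]
t=61: [19, 30, 41, 19, 30, 41]
t=62: [45, 30, 14, 45, 30, 14]
t=63: [21, 29, 36, 21, 29, 36]
t=64: [46, 33, 21, 46, 33, 21]
t=65: [19, 30, 41, 19, 30, 41]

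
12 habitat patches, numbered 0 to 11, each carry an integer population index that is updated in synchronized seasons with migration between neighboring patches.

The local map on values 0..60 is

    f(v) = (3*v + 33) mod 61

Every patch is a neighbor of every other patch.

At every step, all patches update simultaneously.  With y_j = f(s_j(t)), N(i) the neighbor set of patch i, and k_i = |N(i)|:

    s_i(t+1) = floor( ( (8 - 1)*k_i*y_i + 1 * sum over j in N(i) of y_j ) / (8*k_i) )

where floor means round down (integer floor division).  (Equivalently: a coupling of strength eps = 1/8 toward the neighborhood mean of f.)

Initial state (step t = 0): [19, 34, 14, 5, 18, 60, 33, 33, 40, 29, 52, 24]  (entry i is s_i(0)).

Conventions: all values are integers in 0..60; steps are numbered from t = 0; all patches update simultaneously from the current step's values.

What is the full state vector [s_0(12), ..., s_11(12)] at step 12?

Answer: [48, 54, 35, 35, 48, 53, 48, 48, 45, 29, 25, 28]

Derivation:
t=0: [19, 34, 14, 5, 18, 60, 33, 33, 40, 29, 52, 24]
t=1: [28, 14, 15, 45, 26, 29, 12, 12, 30, 54, 8, 41]
t=2: [52, 16, 18, 43, 47, 55, 11, 11, 4, 14, 53, 33]
t=3: [7, 20, 25, 37, 47, 15, 7, 7, 41, 14, 10, 11]
t=4: [51, 32, 44, 23, 49, 19, 51, 51, 33, 16, 6, 8]
t=5: [6, 9, 40, 39, 53, 28, 6, 6, 12, 20, 47, 52]
t=6: [48, 56, 31, 29, 12, 53, 48, 48, 11, 32, 49, 10]
t=7: [51, 19, 7, 54, 10, 11, 51, 51, 8, 9, 53, 5]
t=8: [5, 28, 49, 13, 4, 7, 5, 5, 52, 55, 11, 44]
t=9: [46, 53, 55, 14, 43, 51, 46, 46, 10, 17, 9, 42]
t=10: [46, 11, 16, 16, 38, 6, 46, 46, 5, 23, 55, 35]
t=11: [46, 8, 21, 21, 26, 48, 46, 46, 45, 39, 17, 18]
t=12: [48, 54, 35, 35, 48, 53, 48, 48, 45, 29, 25, 28]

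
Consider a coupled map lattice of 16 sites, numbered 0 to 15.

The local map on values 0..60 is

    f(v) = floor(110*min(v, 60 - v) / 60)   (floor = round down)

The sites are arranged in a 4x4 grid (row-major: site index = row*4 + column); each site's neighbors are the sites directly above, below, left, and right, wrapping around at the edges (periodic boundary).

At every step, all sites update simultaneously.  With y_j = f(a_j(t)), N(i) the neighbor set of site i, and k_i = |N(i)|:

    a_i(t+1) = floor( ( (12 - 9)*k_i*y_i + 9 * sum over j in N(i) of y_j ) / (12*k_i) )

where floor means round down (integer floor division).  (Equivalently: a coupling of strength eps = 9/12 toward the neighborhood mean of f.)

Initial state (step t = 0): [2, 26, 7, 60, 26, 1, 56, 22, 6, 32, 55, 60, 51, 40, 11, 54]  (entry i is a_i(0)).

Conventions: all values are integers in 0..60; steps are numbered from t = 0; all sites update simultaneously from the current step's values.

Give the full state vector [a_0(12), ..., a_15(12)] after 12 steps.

Simulating step by step:
t=0: [2, 26, 7, 60, 26, 1, 56, 22, 6, 32, 55, 60, 51, 40, 11, 54]
t=1: [21, 21, 16, 12, 22, 28, 13, 20, 24, 23, 16, 13, 15, 34, 17, 9]
t=2: [33, 40, 28, 27, 41, 39, 32, 29, 35, 42, 29, 29, 33, 37, 30, 23]
t=3: [43, 42, 48, 48, 43, 38, 49, 48, 42, 41, 49, 49, 45, 42, 49, 49]
t=4: [28, 31, 23, 23, 31, 32, 24, 22, 29, 32, 22, 22, 28, 29, 22, 21]
t=5: [50, 50, 44, 42, 49, 50, 43, 43, 49, 49, 42, 42, 49, 49, 42, 41]
t=6: [21, 20, 28, 29, 21, 21, 28, 29, 22, 22, 30, 30, 22, 22, 30, 30]
t=7: [40, 40, 49, 50, 41, 40, 49, 50, 42, 42, 51, 51, 42, 42, 51, 51]
t=8: [31, 32, 21, 21, 31, 32, 21, 21, 30, 30, 19, 19, 30, 30, 19, 19]
t=9: [50, 49, 39, 40, 50, 49, 39, 40, 50, 50, 38, 38, 50, 50, 38, 38]
t=10: [21, 22, 34, 33, 21, 22, 34, 33, 22, 22, 35, 35, 22, 22, 35, 35]
t=11: [40, 40, 45, 45, 40, 40, 45, 45, 40, 40, 44, 44, 40, 40, 44, 44]
t=12: [34, 34, 29, 29, 34, 34, 29, 29, 34, 34, 29, 29, 34, 34, 29, 29]

Answer: [34, 34, 29, 29, 34, 34, 29, 29, 34, 34, 29, 29, 34, 34, 29, 29]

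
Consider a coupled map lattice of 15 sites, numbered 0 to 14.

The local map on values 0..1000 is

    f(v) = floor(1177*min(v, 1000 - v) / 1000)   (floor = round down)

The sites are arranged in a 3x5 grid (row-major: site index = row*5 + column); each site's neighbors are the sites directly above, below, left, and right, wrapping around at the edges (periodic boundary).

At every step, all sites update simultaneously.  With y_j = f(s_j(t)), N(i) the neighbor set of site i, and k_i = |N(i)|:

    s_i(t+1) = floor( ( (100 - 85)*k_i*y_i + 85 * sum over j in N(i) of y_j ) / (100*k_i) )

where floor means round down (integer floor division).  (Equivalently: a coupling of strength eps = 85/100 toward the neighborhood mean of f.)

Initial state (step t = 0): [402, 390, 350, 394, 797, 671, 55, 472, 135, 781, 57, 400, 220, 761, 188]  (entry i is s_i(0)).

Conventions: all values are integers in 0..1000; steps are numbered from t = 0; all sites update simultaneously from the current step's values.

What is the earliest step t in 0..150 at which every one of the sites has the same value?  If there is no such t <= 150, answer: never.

Answer: 16
Key observation: Synchronization is absorbing here: once all sites are equal they stay equal, and step 16 is the first all-equal step.

Derivation:
t=0: [402, 390, 350, 394, 797, 671, 55, 472, 135, 781, 57, 400, 220, 761, 188]  (not all equal)
t=1: [315, 370, 430, 300, 336, 241, 407, 272, 354, 251, 339, 250, 403, 275, 212]  (not all equal)
t=2: [376, 415, 412, 401, 328, 370, 354, 446, 336, 329, 314, 423, 377, 365, 337]  (not all equal)
t=3: [422, 463, 481, 430, 418, 408, 475, 447, 444, 400, 431, 439, 477, 426, 393]  (not all equal)
t=4: [504, 535, 539, 517, 484, 503, 522, 548, 503, 485, 491, 538, 532, 510, 487]  (not all equal)
t=5: [571, 555, 548, 567, 572, 574, 553, 555, 564, 576, 571, 556, 548, 569, 573]  (not all equal)
t=6: [507, 521, 523, 513, 503, 507, 518, 525, 510, 503, 506, 521, 522, 512, 503]  (not all equal)
t=7: [577, 567, 563, 573, 580, 578, 566, 565, 573, 581, 577, 567, 563, 573, 581]  (not all equal)
t=8: [498, 507, 509, 502, 495, 498, 506, 510, 502, 495, 498, 507, 509, 502, 495]  (not all equal)
t=9: [583, 580, 579, 583, 583, 584, 580, 579, 583, 583, 583, 580, 579, 583, 583]  (not all equal)
t=10: [490, 493, 493, 491, 490, 490, 493, 493, 491, 489, 490, 493, 493, 491, 490]  (not all equal)
t=11: [576, 579, 579, 577, 576, 576, 579, 579, 577, 576, 576, 579, 579, 577, 576]  (not all equal)
t=12: [498, 495, 495, 497, 498, 498, 495, 495, 497, 498, 498, 495, 495, 497, 498]  (not all equal)
t=13: [585, 582, 582, 584, 585, 585, 582, 582, 584, 585, 585, 582, 582, 584, 585]  (not all equal)
t=14: [488, 490, 490, 489, 488, 488, 490, 490, 489, 488, 488, 490, 490, 489, 488]  (not all equal)
t=15: [574, 575, 575, 575, 574, 574, 575, 575, 575, 574, 574, 575, 575, 575, 574]  (not all equal)
t=16: [500, 500, 500, 500, 500, 500, 500, 500, 500, 500, 500, 500, 500, 500, 500]  (all equal)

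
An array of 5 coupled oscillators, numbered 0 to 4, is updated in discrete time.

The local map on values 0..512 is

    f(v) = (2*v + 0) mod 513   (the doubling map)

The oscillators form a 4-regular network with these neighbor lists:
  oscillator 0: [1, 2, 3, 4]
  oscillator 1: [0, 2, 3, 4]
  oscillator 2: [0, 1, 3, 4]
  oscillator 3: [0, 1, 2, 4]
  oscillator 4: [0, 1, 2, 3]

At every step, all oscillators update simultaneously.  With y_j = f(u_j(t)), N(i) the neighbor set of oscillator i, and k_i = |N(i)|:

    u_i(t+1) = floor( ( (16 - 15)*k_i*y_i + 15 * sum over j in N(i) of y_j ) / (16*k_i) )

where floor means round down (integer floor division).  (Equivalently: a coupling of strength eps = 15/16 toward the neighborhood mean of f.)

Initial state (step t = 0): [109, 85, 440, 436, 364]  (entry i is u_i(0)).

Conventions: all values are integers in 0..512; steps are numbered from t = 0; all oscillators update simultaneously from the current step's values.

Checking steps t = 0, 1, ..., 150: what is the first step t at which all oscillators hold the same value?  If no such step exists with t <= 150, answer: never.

Answer: 7
Key observation: Synchronization is absorbing here: once all oscillators are equal they stay equal, and step 7 is the first all-equal step.

Derivation:
t=0: [109, 85, 440, 436, 364]  (not all equal)
t=1: [274, 282, 248, 249, 274]  (not all equal)
t=2: [255, 252, 176, 175, 255]  (not all equal)
t=3: [434, 435, 461, 461, 434]  (not all equal)
t=4: [380, 380, 371, 371, 380]  (not all equal)
t=5: [238, 238, 241, 241, 238]  (not all equal)
t=6: [478, 478, 477, 477, 478]  (not all equal)
t=7: [442, 442, 442, 442, 442]  (all equal)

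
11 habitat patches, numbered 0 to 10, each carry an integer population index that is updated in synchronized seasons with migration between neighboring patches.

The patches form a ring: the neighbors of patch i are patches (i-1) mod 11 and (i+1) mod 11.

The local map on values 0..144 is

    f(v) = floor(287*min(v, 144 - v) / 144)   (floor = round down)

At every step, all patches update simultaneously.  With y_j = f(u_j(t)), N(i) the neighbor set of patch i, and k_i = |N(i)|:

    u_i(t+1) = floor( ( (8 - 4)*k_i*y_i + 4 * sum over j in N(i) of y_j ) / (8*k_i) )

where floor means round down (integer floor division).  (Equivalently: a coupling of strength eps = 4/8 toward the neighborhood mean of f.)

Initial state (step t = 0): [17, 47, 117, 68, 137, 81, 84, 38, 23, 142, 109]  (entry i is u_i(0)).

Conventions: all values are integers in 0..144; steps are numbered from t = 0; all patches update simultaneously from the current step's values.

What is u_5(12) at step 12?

Answer: u_5(12) = 115

Derivation:
t=0: [17, 47, 117, 68, 137, 81, 84, 38, 23, 142, 109]
t=1: [57, 68, 83, 84, 71, 95, 109, 78, 42, 30, 43]
t=2: [111, 126, 124, 125, 124, 101, 91, 103, 89, 71, 85]
t=3: [70, 43, 37, 38, 50, 78, 94, 94, 110, 127, 110]
t=4: [107, 95, 76, 80, 101, 115, 107, 91, 66, 50, 76]
t=5: [94, 100, 123, 118, 88, 68, 77, 103, 116, 116, 110]
t=6: [88, 78, 55, 63, 102, 128, 120, 87, 61, 58, 72]
t=7: [124, 120, 118, 110, 80, 48, 59, 98, 117, 123, 128]
t=8: [39, 46, 54, 78, 104, 108, 105, 88, 59, 41, 35]
t=9: [78, 91, 109, 112, 90, 74, 84, 104, 106, 87, 74]
t=10: [126, 102, 76, 75, 104, 126, 114, 88, 85, 110, 130]
t=11: [45, 84, 122, 122, 82, 52, 66, 99, 103, 69, 39]
t=12: [93, 92, 62, 63, 98, 115, 113, 97, 97, 108, 95]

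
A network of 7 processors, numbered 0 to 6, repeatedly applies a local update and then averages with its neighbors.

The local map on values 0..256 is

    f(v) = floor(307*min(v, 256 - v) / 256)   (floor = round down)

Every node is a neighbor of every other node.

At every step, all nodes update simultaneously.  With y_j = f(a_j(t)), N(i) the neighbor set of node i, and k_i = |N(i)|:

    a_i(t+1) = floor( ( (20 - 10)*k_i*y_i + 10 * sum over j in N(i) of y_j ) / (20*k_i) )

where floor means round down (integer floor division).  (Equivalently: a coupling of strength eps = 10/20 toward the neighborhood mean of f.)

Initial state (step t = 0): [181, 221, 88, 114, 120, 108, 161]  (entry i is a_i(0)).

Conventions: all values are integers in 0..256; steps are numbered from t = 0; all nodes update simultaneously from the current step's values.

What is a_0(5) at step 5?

Answer: a_0(5) = 150

Derivation:
t=0: [181, 221, 88, 114, 120, 108, 161]
t=1: [100, 80, 106, 119, 122, 116, 110]
t=2: [124, 114, 127, 134, 135, 132, 129]
t=3: [147, 142, 148, 146, 146, 147, 148]
t=4: [130, 133, 130, 130, 130, 130, 130]
t=5: [150, 149, 150, 150, 150, 150, 150]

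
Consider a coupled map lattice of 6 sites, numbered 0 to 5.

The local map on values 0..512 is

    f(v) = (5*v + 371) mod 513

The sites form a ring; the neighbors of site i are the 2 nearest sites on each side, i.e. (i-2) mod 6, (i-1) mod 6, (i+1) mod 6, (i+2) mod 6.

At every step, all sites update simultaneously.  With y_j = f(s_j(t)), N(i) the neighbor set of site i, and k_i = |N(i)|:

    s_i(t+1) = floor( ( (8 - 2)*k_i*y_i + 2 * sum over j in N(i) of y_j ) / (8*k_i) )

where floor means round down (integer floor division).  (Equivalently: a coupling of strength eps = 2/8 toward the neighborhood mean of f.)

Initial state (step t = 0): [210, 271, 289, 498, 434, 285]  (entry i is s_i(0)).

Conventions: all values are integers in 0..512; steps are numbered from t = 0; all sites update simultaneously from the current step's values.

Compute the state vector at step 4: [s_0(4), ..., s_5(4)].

Simulating step by step:
t=0: [210, 271, 289, 498, 434, 285]
t=1: [371, 216, 293, 297, 443, 278]
t=2: [190, 381, 281, 298, 78, 225]
t=3: [294, 250, 245, 315, 268, 420]
t=4: [272, 135, 102, 350, 203, 374]

Answer: [272, 135, 102, 350, 203, 374]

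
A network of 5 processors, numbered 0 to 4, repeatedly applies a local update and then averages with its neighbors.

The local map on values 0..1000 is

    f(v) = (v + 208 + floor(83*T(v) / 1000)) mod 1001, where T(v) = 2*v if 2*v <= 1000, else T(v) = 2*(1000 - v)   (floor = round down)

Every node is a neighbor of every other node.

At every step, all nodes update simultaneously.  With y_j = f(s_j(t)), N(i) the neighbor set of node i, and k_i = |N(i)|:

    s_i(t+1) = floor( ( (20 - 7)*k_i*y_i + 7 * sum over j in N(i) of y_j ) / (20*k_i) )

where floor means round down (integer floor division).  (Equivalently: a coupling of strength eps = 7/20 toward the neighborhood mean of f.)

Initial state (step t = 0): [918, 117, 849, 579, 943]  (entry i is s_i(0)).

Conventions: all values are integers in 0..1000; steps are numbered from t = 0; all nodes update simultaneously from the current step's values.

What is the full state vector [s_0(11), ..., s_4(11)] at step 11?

Simulating step by step:
t=0: [918, 117, 849, 579, 943]
t=1: [215, 331, 183, 619, 227]
t=2: [505, 581, 484, 748, 513]
t=3: [816, 852, 803, 930, 820]
t=4: [63, 80, 57, 116, 64]
t=5: [287, 298, 283, 322, 288]
t=6: [546, 553, 543, 569, 546]
t=7: [830, 834, 829, 841, 830]
t=8: [65, 67, 65, 71, 65]
t=9: [283, 285, 283, 287, 283]
t=10: [537, 539, 537, 540, 537]
t=11: [821, 822, 821, 823, 821]

Answer: [821, 822, 821, 823, 821]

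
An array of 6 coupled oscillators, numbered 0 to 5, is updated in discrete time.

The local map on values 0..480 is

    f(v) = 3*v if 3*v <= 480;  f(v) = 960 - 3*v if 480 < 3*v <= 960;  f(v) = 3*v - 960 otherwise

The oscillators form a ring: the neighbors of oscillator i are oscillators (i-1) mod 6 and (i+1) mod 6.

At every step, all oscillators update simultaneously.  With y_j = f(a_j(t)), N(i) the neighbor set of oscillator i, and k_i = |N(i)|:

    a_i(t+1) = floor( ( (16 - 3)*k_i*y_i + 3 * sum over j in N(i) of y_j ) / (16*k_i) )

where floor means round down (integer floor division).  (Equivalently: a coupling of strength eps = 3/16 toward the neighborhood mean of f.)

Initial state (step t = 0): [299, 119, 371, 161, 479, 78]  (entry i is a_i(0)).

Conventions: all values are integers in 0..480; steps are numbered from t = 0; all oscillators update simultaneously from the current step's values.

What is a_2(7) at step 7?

Answer: a_2(7) = 258

Derivation:
t=0: [299, 119, 371, 161, 479, 78]
t=1: [106, 310, 202, 446, 454, 240]
t=2: [283, 87, 325, 378, 384, 262]
t=3: [130, 223, 52, 160, 188, 169]
t=4: [386, 287, 199, 441, 409, 441]
t=5: [204, 133, 338, 354, 285, 338]
t=6: [325, 361, 90, 97, 99, 86]
t=7: [47, 126, 258, 289, 292, 238]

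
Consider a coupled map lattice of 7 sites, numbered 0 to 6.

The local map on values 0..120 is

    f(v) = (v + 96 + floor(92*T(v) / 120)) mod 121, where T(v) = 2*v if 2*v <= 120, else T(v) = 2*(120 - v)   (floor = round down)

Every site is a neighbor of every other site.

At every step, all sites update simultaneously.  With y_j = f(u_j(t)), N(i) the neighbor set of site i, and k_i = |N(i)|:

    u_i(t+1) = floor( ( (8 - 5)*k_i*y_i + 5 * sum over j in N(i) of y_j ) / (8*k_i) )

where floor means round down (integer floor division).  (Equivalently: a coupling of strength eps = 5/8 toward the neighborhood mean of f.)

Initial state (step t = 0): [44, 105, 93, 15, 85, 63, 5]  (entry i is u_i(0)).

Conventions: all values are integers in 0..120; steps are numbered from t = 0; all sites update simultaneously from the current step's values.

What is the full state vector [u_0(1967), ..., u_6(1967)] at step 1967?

Answer: [104, 104, 104, 104, 104, 104, 104]
Key observation: The state at step 5, [104, 104, 104, 104, 104, 104, 104], reappears at step 7: the system is in a cycle of period 2 from step 5 on.  Therefore the state at step 1967 equals the state at step 5 + ((1967 - 5) mod 2) = 5, which is [104, 104, 104, 104, 104, 104, 104].

Derivation:
t=0: [44, 105, 93, 15, 85, 63, 5]
t=1: [79, 83, 85, 59, 86, 56, 85]
t=2: [103, 102, 102, 72, 102, 103, 102]
t=3: [105, 105, 105, 110, 105, 105, 105]
t=4: [102, 102, 102, 101, 102, 102, 102]
t=5: [104, 104, 104, 104, 104, 104, 104]
t=6: [103, 103, 103, 103, 103, 103, 103]
t=7: [104, 104, 104, 104, 104, 104, 104]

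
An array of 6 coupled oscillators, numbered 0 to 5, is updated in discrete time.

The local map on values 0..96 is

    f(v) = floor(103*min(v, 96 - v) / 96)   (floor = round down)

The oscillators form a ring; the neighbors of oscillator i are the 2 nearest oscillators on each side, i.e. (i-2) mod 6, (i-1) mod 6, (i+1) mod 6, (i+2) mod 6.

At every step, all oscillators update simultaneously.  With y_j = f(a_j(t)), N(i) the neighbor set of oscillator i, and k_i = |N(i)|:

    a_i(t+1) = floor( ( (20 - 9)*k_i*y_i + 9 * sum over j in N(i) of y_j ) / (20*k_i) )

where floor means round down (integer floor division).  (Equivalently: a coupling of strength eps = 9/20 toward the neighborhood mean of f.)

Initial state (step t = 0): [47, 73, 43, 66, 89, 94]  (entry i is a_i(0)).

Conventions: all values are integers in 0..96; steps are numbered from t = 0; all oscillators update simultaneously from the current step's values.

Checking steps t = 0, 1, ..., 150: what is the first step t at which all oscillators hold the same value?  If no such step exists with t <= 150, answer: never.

Simulating step by step:
t=0: [47, 73, 43, 66, 89, 94]  (not all equal)
t=1: [36, 27, 38, 26, 18, 13]  (not all equal)
t=2: [32, 28, 34, 26, 23, 19]  (not all equal)
t=3: [31, 29, 32, 27, 26, 23]  (not all equal)
t=4: [31, 30, 32, 28, 28, 26]  (not all equal)
t=5: [31, 31, 32, 30, 30, 28]  (not all equal)
t=6: [32, 32, 33, 32, 32, 31]  (not all equal)
t=7: [34, 34, 34, 34, 34, 33]  (not all equal)
t=8: [35, 35, 36, 35, 35, 35]  (not all equal)
t=9: [37, 37, 37, 37, 37, 37]  (all equal)

Answer: 9
Key observation: Synchronization is absorbing here: once all oscillators are equal they stay equal, and step 9 is the first all-equal step.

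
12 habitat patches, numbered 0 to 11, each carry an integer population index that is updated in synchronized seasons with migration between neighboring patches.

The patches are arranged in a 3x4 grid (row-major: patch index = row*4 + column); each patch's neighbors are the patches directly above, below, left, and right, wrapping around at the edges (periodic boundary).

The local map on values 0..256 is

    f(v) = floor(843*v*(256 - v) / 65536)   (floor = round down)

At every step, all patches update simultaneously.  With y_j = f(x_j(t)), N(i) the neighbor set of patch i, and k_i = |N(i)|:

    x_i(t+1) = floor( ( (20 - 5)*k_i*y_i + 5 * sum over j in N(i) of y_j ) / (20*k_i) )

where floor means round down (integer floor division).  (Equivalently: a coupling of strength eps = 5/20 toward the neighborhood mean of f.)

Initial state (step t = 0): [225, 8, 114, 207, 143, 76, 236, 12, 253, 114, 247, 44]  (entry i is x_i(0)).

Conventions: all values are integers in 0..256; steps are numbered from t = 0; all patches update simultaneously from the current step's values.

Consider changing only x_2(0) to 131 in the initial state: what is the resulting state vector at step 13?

Simulating step by step:
t=0: [225, 8, 131, 207, 143, 76, 236, 12, 253, 114, 247, 44]
t=1: [89, 61, 172, 125, 174, 162, 73, 60, 45, 170, 58, 102]
t=2: [185, 162, 181, 203, 178, 189, 170, 161, 139, 179, 156, 190]
t=3: [171, 188, 175, 147, 179, 167, 186, 188, 199, 180, 193, 167]
t=4: [182, 168, 179, 199, 175, 185, 168, 169, 154, 172, 161, 185]
t=5: [174, 186, 177, 152, 182, 172, 188, 184, 195, 186, 192, 171]
t=6: [180, 169, 177, 197, 172, 180, 166, 172, 159, 166, 162, 182]
t=7: [176, 186, 179, 156, 184, 178, 189, 182, 193, 191, 192, 175]
t=8: [179, 168, 175, 194, 170, 174, 164, 174, 160, 160, 161, 179]
t=9: [178, 188, 182, 160, 187, 185, 192, 181, 193, 195, 193, 178]
t=10: [176, 165, 171, 191, 166, 166, 160, 174, 159, 155, 158, 176]
t=11: [182, 192, 186, 164, 191, 192, 195, 182, 195, 199, 197, 181]
t=12: [171, 158, 166, 188, 160, 156, 155, 172, 155, 147, 151, 172]
t=13: [187, 198, 191, 169, 196, 200, 199, 185, 199, 204, 201, 185]

Answer: [187, 198, 191, 169, 196, 200, 199, 185, 199, 204, 201, 185]
Key observation: This trace re-runs the system from the modified initial state.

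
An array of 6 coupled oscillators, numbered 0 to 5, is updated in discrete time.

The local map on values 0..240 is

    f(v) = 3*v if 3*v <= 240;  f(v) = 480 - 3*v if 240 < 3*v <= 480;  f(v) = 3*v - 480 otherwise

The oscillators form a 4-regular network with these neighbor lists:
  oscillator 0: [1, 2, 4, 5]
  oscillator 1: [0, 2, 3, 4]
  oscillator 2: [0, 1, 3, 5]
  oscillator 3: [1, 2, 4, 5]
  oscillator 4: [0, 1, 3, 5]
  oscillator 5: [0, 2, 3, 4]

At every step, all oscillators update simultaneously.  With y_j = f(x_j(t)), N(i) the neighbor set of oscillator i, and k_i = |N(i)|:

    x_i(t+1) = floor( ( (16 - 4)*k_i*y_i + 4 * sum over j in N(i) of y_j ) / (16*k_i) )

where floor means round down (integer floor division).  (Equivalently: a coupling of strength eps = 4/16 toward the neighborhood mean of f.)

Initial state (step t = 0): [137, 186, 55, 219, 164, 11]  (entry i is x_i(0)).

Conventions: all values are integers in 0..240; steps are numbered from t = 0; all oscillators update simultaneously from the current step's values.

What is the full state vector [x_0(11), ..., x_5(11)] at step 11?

Answer: [35, 38, 143, 190, 31, 149]

Derivation:
t=0: [137, 186, 55, 219, 164, 11]
t=1: [69, 84, 146, 150, 31, 51]
t=2: [187, 194, 70, 54, 108, 138]
t=3: [94, 114, 183, 154, 142, 87]
t=4: [178, 124, 87, 43, 76, 185]
t=5: [79, 120, 187, 136, 193, 95]
t=6: [208, 120, 99, 84, 113, 176]
t=7: [138, 133, 171, 201, 139, 79]
t=8: [75, 78, 56, 118, 78, 195]
t=9: [215, 222, 169, 140, 218, 125]
t=10: [154, 166, 52, 75, 162, 105]
t=11: [35, 38, 143, 190, 31, 149]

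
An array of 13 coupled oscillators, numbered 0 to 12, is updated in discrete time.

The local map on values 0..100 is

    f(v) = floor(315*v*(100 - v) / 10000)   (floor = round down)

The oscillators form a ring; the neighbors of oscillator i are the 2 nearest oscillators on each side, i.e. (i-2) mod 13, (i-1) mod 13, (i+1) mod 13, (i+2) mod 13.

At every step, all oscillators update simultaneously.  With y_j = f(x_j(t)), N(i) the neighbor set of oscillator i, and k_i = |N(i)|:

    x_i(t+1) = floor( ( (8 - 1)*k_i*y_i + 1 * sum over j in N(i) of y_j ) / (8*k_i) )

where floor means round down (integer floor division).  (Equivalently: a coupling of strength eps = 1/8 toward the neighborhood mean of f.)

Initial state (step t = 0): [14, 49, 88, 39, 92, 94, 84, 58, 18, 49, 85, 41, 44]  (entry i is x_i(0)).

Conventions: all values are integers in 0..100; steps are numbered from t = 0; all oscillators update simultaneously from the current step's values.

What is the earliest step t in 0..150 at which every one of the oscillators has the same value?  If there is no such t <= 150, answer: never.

Answer: never
Key observation: The state at step 27 reappears at step 29 — the system is in a cycle of period 2 from step 27 on.  No step 0..29 is synchronized, and the cycle repeats forever, so no step up to 150 (or ever) has all oscillators equal.

Derivation:
t=0: [14, 49, 88, 39, 92, 94, 84, 58, 18, 49, 85, 41, 44]  (not all equal)
t=1: [40, 75, 35, 69, 25, 21, 41, 72, 47, 75, 43, 73, 74]  (not all equal)
t=2: [73, 60, 70, 66, 59, 53, 74, 63, 76, 60, 75, 62, 61]  (not all equal)
t=3: [63, 74, 66, 70, 75, 76, 61, 72, 58, 73, 60, 73, 73]  (not all equal)
t=4: [71, 60, 69, 65, 59, 58, 72, 63, 75, 62, 73, 62, 62]  (not all equal)
t=5: [65, 74, 67, 71, 75, 75, 64, 72, 60, 73, 63, 73, 73]  (not all equal)
t=6: [70, 60, 68, 63, 59, 59, 71, 63, 74, 62, 72, 62, 62]  (not all equal)
t=7: [66, 74, 68, 73, 75, 75, 64, 72, 61, 73, 63, 73, 73]  (not all equal)
t=8: [69, 60, 67, 61, 59, 59, 70, 63, 73, 62, 72, 62, 62]  (not all equal)
t=9: [67, 74, 69, 74, 75, 75, 66, 72, 62, 73, 64, 73, 73]  (not all equal)
t=10: [68, 60, 66, 60, 59, 59, 69, 63, 73, 62, 71, 62, 62]  (not all equal)
t=11: [68, 74, 70, 74, 75, 75, 67, 72, 62, 73, 64, 73, 73]  (not all equal)
t=12: [67, 60, 65, 60, 59, 59, 68, 63, 73, 62, 71, 62, 62]  (not all equal)
t=13: [69, 74, 71, 74, 75, 75, 68, 72, 62, 73, 64, 73, 73]  (not all equal)
t=14: [66, 60, 63, 60, 59, 59, 67, 63, 73, 62, 71, 62, 62]  (not all equal)
t=15: [70, 74, 73, 75, 75, 75, 69, 72, 63, 73, 64, 73, 73]  (not all equal)
t=16: [65, 60, 61, 59, 59, 59, 66, 63, 72, 62, 71, 62, 62]  (not all equal)
t=17: [71, 74, 74, 75, 75, 75, 70, 72, 63, 73, 64, 73, 73]  (not all equal)
t=18: [63, 60, 60, 59, 59, 59, 65, 63, 72, 62, 71, 62, 62]  (not all equal)
t=19: [73, 74, 75, 75, 75, 75, 71, 72, 63, 73, 64, 73, 73]  (not all equal)
t=20: [61, 60, 59, 59, 59, 59, 63, 63, 72, 62, 71, 62, 62]  (not all equal)
t=21: [74, 75, 75, 75, 75, 75, 72, 72, 64, 73, 64, 73, 73]  (not all equal)
t=22: [60, 59, 59, 59, 59, 59, 63, 63, 71, 62, 71, 62, 62]  (not all equal)
t=23: [75, 75, 75, 76, 75, 75, 72, 72, 64, 73, 64, 73, 73]  (not all equal)
t=24: [59, 59, 58, 57, 59, 59, 63, 63, 71, 62, 71, 62, 62]  (not all equal)
t=25: [75, 75, 76, 76, 75, 75, 72, 72, 64, 73, 64, 73, 73]  (not all equal)
t=26: [59, 58, 57, 57, 59, 59, 63, 63, 71, 62, 71, 62, 62]  (not all equal)
t=27: [75, 76, 76, 76, 75, 75, 72, 72, 64, 73, 64, 73, 73]  (not all equal)
t=28: [59, 57, 57, 57, 59, 59, 63, 63, 71, 62, 71, 62, 62]  (not all equal)
t=29: [75, 76, 76, 76, 75, 75, 72, 72, 64, 73, 64, 73, 73]  (not all equal)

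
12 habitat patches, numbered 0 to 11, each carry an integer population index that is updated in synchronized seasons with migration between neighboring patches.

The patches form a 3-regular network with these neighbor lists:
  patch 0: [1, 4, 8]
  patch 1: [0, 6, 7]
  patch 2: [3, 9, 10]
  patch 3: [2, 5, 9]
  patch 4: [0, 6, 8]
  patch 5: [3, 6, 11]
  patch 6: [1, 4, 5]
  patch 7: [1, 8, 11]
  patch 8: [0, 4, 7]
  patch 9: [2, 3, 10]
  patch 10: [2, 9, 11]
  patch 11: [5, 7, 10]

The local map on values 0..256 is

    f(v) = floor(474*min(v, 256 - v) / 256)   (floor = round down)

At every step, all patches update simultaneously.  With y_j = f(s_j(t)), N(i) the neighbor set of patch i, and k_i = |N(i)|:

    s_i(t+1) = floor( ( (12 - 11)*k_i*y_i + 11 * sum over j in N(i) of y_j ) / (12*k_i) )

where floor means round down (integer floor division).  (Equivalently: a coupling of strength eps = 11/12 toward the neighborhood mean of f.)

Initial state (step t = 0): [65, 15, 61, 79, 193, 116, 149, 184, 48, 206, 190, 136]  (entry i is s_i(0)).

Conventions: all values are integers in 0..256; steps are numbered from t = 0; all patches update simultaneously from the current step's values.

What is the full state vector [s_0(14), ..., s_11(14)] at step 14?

Answer: [224, 224, 146, 170, 222, 201, 225, 227, 221, 146, 170, 199]

Derivation:
t=0: [65, 15, 61, 79, 193, 116, 149, 184, 48, 206, 190, 136]
t=1: [80, 140, 119, 139, 133, 190, 125, 114, 120, 123, 140, 161]
t=2: [214, 198, 219, 191, 202, 200, 191, 204, 197, 217, 207, 181]
t=3: [102, 98, 91, 84, 101, 124, 104, 116, 92, 90, 92, 99]
t=4: [180, 196, 164, 184, 183, 181, 198, 181, 194, 164, 172, 202]
t=5: [121, 126, 154, 157, 121, 115, 126, 110, 135, 154, 147, 139]
t=6: [226, 221, 190, 194, 226, 210, 223, 222, 217, 190, 197, 206]
t=7: [62, 59, 115, 110, 62, 88, 67, 74, 58, 115, 111, 85]
t=8: [110, 123, 207, 195, 114, 161, 127, 125, 120, 207, 194, 167]
t=9: [218, 223, 104, 117, 219, 170, 206, 206, 215, 104, 114, 172]
t=10: [68, 82, 205, 183, 78, 154, 95, 96, 76, 205, 182, 154]
t=11: [143, 158, 119, 126, 146, 167, 162, 161, 147, 119, 126, 169]
t=12: [196, 185, 227, 203, 195, 187, 181, 180, 196, 227, 203, 188]
t=13: [117, 129, 80, 79, 119, 120, 124, 123, 120, 80, 78, 121]
t=14: [224, 224, 146, 170, 222, 201, 225, 227, 221, 146, 170, 199]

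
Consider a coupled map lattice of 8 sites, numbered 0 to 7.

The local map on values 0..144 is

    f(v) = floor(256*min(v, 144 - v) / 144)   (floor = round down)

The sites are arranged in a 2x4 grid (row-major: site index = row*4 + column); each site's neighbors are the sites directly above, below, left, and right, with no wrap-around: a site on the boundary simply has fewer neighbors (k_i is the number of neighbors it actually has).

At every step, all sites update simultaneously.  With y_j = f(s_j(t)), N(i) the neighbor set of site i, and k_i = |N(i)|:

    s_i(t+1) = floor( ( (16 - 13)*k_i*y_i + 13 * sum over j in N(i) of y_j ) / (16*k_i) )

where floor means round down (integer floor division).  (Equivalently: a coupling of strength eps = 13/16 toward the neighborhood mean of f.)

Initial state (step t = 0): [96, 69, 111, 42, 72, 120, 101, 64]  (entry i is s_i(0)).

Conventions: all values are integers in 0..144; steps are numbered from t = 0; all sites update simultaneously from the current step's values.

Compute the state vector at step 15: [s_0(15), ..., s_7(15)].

Answer: [123, 121, 113, 110, 124, 121, 116, 108]

Derivation:
t=0: [96, 69, 111, 42, 72, 120, 101, 64]
t=1: [117, 72, 84, 83, 75, 96, 71, 82]
t=2: [110, 88, 117, 108, 76, 117, 105, 115]
t=3: [100, 60, 71, 52, 66, 87, 52, 63]
t=4: [105, 102, 102, 113, 94, 104, 109, 95]
t=5: [78, 71, 65, 75, 73, 73, 74, 63]
t=6: [124, 120, 122, 115, 122, 125, 118, 120]
t=7: [39, 36, 44, 42, 34, 40, 39, 47]
t=8: [63, 71, 70, 79, 68, 65, 75, 73]
t=9: [120, 118, 121, 123, 114, 121, 121, 119]
t=10: [48, 41, 40, 41, 43, 45, 41, 39]
t=11: [76, 77, 71, 70, 81, 74, 73, 71]
t=12: [116, 122, 123, 125, 120, 119, 125, 125]
t=13: [42, 42, 35, 34, 45, 39, 37, 33]
t=14: [76, 69, 65, 60, 73, 72, 63, 61]
t=15: [123, 121, 113, 110, 124, 121, 116, 108]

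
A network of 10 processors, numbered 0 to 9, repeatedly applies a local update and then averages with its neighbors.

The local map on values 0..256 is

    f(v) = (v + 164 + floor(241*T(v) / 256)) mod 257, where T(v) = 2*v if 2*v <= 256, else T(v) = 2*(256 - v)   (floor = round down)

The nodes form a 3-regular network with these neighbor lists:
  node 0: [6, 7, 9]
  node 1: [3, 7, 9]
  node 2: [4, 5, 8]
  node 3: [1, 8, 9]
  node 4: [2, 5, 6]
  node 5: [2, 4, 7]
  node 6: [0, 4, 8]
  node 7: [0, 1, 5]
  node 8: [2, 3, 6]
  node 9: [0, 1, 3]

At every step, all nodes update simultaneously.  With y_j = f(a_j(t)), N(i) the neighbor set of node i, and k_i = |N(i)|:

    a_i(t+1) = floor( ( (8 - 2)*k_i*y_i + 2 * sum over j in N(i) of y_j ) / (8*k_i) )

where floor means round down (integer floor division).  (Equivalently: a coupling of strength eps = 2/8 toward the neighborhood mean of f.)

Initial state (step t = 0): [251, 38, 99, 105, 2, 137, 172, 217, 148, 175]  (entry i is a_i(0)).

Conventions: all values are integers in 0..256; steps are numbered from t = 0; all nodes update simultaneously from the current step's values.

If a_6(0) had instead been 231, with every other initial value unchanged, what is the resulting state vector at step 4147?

Answer: [206, 206, 205, 206, 205, 205, 205, 206, 206, 206]
Key observation: The state at step 17, [206, 206, 205, 206, 205, 205, 205, 206, 206, 206], reappears at step 19: the system is in a cycle of period 2 from step 17 on.  Therefore the state at step 4147 equals the state at step 17 + ((4147 - 17) mod 2) = 17, which is [206, 206, 205, 206, 205, 205, 205, 206, 206, 206].

Derivation:
t=0: [251, 38, 99, 105, 2, 137, 231, 217, 148, 175]
t=1: [176, 65, 159, 177, 159, 54, 166, 163, 49, 208]
t=2: [232, 127, 215, 202, 232, 108, 225, 216, 96, 200]
t=3: [188, 63, 198, 191, 188, 211, 188, 183, 187, 193]
t=4: [222, 121, 214, 209, 220, 206, 223, 213, 222, 207]
t=5: [194, 242, 199, 207, 195, 204, 192, 204, 194, 208]
t=6: [215, 182, 213, 204, 215, 209, 218, 206, 215, 203]
t=7: [200, 223, 200, 209, 199, 203, 196, 207, 199, 209]
t=8: [211, 195, 211, 203, 212, 209, 214, 205, 212, 203]
t=9: [202, 214, 202, 208, 201, 203, 200, 207, 201, 209]
t=10: [209, 201, 210, 205, 210, 209, 211, 206, 210, 204]
t=11: [204, 210, 203, 207, 203, 204, 202, 206, 203, 207]
t=12: [207, 203, 208, 206, 209, 208, 209, 206, 208, 205]
t=13: [206, 208, 204, 207, 204, 205, 204, 206, 205, 207]
t=14: [207, 205, 208, 206, 208, 207, 207, 206, 207, 206]
t=15: [206, 207, 205, 207, 205, 205, 205, 206, 206, 207]
t=16: [207, 206, 207, 206, 208, 207, 207, 207, 207, 206]
t=17: [206, 206, 205, 206, 205, 205, 205, 206, 206, 206]
t=18: [207, 207, 207, 207, 208, 207, 207, 207, 207, 207]
t=19: [206, 206, 205, 206, 205, 205, 205, 206, 206, 206]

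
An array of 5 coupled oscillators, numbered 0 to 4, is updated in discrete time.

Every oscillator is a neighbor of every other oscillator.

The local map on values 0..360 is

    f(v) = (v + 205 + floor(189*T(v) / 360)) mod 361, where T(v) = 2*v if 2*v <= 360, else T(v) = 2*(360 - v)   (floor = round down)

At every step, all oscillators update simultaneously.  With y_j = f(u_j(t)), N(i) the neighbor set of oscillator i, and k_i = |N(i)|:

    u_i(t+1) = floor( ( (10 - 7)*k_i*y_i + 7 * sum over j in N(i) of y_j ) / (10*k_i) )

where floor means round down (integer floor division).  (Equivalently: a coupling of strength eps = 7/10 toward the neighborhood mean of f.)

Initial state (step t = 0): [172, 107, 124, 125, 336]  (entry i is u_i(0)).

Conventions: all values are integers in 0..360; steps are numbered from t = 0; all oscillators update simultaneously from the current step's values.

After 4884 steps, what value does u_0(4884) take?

Answer: u_0(4884) = 211
Key observation: The state at step 6, [211, 211, 211, 211, 211], reappears at step 7: the system is in a cycle of period 1 from step 6 on.  Therefore the state at step 4884 equals the state at step 6 + ((4884 - 6) mod 1) = 6, which is [211, 211, 211, 211, 211].

Derivation:
t=0: [172, 107, 124, 125, 336]
t=1: [140, 123, 128, 128, 141]
t=2: [116, 112, 113, 113, 116]
t=3: [77, 76, 76, 76, 77]
t=4: [189, 234, 234, 234, 189]
t=5: [210, 210, 210, 210, 210]
t=6: [211, 211, 211, 211, 211]
t=7: [211, 211, 211, 211, 211]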